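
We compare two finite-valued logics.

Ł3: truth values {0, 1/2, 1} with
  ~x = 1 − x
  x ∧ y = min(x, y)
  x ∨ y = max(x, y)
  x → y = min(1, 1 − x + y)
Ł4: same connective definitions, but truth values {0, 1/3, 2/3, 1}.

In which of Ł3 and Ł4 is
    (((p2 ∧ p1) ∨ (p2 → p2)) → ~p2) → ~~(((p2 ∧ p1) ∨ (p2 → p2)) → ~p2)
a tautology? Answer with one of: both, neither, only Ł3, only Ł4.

In Ł3: every assignment gives 1 — tautology.
In Ł4: every assignment gives 1 — tautology.

both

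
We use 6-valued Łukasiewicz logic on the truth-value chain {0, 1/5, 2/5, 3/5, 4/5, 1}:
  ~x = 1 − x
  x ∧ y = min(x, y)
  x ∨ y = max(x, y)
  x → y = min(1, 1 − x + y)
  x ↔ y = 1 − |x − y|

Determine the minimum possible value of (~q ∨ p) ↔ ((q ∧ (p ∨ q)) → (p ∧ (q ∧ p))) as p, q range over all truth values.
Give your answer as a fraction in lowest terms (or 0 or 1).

Take p = 2/5, q = 2/5:
~q = ~2/5 = 3/5
~q ∨ p = 3/5 ∨ 2/5 = 3/5
p ∨ q = 2/5 ∨ 2/5 = 2/5
q ∧ (p ∨ q) = 2/5 ∧ 2/5 = 2/5
q ∧ p = 2/5 ∧ 2/5 = 2/5
p ∧ (q ∧ p) = 2/5 ∧ 2/5 = 2/5
(q ∧ (p ∨ q)) → (p ∧ (q ∧ p)) = 2/5 → 2/5 = 1
(~q ∨ p) ↔ ((q ∧ (p ∨ q)) → (p ∧ (q ∧ p))) = 3/5 ↔ 1 = 3/5
No assignment yields a value below 3/5, so this is the minimum.

3/5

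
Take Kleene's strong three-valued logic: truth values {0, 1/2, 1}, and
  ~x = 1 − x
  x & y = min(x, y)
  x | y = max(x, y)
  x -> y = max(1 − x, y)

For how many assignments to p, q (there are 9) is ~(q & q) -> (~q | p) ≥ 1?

p = 0, q = 0 ↦ 1  ≥
p = 0, q = 1/2 ↦ 1/2  <
p = 0, q = 1 ↦ 1  ≥
p = 1/2, q = 0 ↦ 1  ≥
p = 1/2, q = 1/2 ↦ 1/2  <
p = 1/2, q = 1 ↦ 1  ≥
p = 1, q = 0 ↦ 1  ≥
p = 1, q = 1/2 ↦ 1  ≥
p = 1, q = 1 ↦ 1  ≥
So 7 of the 9 assignments meet the threshold.

7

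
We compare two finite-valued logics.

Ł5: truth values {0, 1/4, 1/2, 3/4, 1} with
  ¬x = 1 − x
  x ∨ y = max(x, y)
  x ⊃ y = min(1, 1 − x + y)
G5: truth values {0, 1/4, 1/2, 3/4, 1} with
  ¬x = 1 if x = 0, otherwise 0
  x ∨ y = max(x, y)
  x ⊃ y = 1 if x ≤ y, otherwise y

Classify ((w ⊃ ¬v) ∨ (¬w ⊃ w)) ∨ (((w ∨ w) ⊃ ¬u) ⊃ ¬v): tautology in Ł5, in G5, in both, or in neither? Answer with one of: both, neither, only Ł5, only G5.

only G5

In Ł5: at u = 0, v = 1, w = 1/4 the value is 3/4 — not a tautology.
In G5: every assignment gives 1 — tautology.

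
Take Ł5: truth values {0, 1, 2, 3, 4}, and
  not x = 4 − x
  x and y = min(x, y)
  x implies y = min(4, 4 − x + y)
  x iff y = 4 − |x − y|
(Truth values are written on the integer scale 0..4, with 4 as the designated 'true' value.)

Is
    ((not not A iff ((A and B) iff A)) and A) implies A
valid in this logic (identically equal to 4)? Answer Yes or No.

At A = 4, B = 1, for instance:
not A = not 4 = 0
not not A = not 0 = 4
A and B = 4 and 1 = 1
(A and B) iff A = 1 iff 4 = 1
not not A iff ((A and B) iff A) = 4 iff 1 = 1
(not not A iff ((A and B) iff A)) and A = 1 and 4 = 1
((not not A iff ((A and B) iff A)) and A) implies A = 1 implies 4 = 4
and checking the remaining 24 assignments likewise gives ≥ 4 in every case.

Yes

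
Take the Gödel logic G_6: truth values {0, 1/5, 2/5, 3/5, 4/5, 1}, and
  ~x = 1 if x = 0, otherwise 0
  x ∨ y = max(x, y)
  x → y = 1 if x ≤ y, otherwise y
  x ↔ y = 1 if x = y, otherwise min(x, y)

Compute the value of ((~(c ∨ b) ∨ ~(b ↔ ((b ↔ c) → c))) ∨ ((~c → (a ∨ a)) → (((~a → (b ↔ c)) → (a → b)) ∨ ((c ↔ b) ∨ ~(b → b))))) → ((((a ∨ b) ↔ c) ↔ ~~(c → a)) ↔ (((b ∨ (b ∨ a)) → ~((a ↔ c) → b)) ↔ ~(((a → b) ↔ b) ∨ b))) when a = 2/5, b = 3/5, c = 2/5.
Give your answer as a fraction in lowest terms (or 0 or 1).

c ∨ b = 2/5 ∨ 3/5 = 3/5
~(c ∨ b) = ~3/5 = 0
b ↔ c = 3/5 ↔ 2/5 = 2/5
(b ↔ c) → c = 2/5 → 2/5 = 1
b ↔ ((b ↔ c) → c) = 3/5 ↔ 1 = 3/5
~(b ↔ ((b ↔ c) → c)) = ~3/5 = 0
~(c ∨ b) ∨ ~(b ↔ ((b ↔ c) → c)) = 0 ∨ 0 = 0
~c = ~2/5 = 0
a ∨ a = 2/5 ∨ 2/5 = 2/5
~c → (a ∨ a) = 0 → 2/5 = 1
~a = ~2/5 = 0
b ↔ c = 3/5 ↔ 2/5 = 2/5
~a → (b ↔ c) = 0 → 2/5 = 1
a → b = 2/5 → 3/5 = 1
(~a → (b ↔ c)) → (a → b) = 1 → 1 = 1
c ↔ b = 2/5 ↔ 3/5 = 2/5
b → b = 3/5 → 3/5 = 1
~(b → b) = ~1 = 0
(c ↔ b) ∨ ~(b → b) = 2/5 ∨ 0 = 2/5
((~a → (b ↔ c)) → (a → b)) ∨ ((c ↔ b) ∨ ~(b → b)) = 1 ∨ 2/5 = 1
(~c → (a ∨ a)) → (((~a → (b ↔ c)) → (a → b)) ∨ ((c ↔ b) ∨ ~(b → b))) = 1 → 1 = 1
(~(c ∨ b) ∨ ~(b ↔ ((b ↔ c) → c))) ∨ ((~c → (a ∨ a)) → (((~a → (b ↔ c)) → (a → b)) ∨ ((c ↔ b) ∨ ~(b → b)))) = 0 ∨ 1 = 1
a ∨ b = 2/5 ∨ 3/5 = 3/5
(a ∨ b) ↔ c = 3/5 ↔ 2/5 = 2/5
c → a = 2/5 → 2/5 = 1
~(c → a) = ~1 = 0
~~(c → a) = ~0 = 1
((a ∨ b) ↔ c) ↔ ~~(c → a) = 2/5 ↔ 1 = 2/5
b ∨ a = 3/5 ∨ 2/5 = 3/5
b ∨ (b ∨ a) = 3/5 ∨ 3/5 = 3/5
a ↔ c = 2/5 ↔ 2/5 = 1
(a ↔ c) → b = 1 → 3/5 = 3/5
~((a ↔ c) → b) = ~3/5 = 0
(b ∨ (b ∨ a)) → ~((a ↔ c) → b) = 3/5 → 0 = 0
a → b = 2/5 → 3/5 = 1
(a → b) ↔ b = 1 ↔ 3/5 = 3/5
((a → b) ↔ b) ∨ b = 3/5 ∨ 3/5 = 3/5
~(((a → b) ↔ b) ∨ b) = ~3/5 = 0
((b ∨ (b ∨ a)) → ~((a ↔ c) → b)) ↔ ~(((a → b) ↔ b) ∨ b) = 0 ↔ 0 = 1
(((a ∨ b) ↔ c) ↔ ~~(c → a)) ↔ (((b ∨ (b ∨ a)) → ~((a ↔ c) → b)) ↔ ~(((a → b) ↔ b) ∨ b)) = 2/5 ↔ 1 = 2/5
((~(c ∨ b) ∨ ~(b ↔ ((b ↔ c) → c))) ∨ ((~c → (a ∨ a)) → (((~a → (b ↔ c)) → (a → b)) ∨ ((c ↔ b) ∨ ~(b → b))))) → ((((a ∨ b) ↔ c) ↔ ~~(c → a)) ↔ (((b ∨ (b ∨ a)) → ~((a ↔ c) → b)) ↔ ~(((a → b) ↔ b) ∨ b))) = 1 → 2/5 = 2/5

2/5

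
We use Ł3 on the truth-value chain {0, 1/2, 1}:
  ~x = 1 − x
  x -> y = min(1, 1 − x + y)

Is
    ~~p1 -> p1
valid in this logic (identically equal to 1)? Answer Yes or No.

Yes

p1 = 0 ↦ 1
p1 = 1/2 ↦ 1
p1 = 1 ↦ 1
Every assignment gives a value ≥ 1.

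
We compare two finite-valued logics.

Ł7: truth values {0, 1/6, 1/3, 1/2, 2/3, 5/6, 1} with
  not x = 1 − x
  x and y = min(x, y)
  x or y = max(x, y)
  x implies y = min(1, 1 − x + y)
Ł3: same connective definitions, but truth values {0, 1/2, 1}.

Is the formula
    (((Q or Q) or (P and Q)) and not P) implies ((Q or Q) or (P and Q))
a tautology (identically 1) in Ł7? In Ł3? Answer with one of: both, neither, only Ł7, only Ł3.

both

In Ł7: every assignment gives 1 — tautology.
In Ł3: every assignment gives 1 — tautology.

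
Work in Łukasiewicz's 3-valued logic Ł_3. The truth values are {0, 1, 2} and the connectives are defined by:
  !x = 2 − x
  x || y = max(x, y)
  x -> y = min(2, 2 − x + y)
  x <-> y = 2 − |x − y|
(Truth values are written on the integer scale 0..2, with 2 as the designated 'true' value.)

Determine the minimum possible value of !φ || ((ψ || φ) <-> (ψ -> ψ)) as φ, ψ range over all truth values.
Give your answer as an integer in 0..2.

Take φ = 1, ψ = 0:
!φ = !1 = 1
ψ || φ = 0 || 1 = 1
ψ -> ψ = 0 -> 0 = 2
(ψ || φ) <-> (ψ -> ψ) = 1 <-> 2 = 1
!φ || ((ψ || φ) <-> (ψ -> ψ)) = 1 || 1 = 1
No assignment yields a value below 1, so this is the minimum.

1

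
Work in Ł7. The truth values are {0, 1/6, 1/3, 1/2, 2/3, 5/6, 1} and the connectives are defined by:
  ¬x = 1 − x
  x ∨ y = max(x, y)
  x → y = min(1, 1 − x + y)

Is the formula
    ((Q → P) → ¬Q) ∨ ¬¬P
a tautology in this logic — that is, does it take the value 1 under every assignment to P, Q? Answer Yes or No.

Counterexample: take P = 1/6, Q = 1/6.
Q → P = 1/6 → 1/6 = 1
¬Q = ¬1/6 = 5/6
(Q → P) → ¬Q = 1 → 5/6 = 5/6
¬P = ¬1/6 = 5/6
¬¬P = ¬5/6 = 1/6
((Q → P) → ¬Q) ∨ ¬¬P = 5/6 ∨ 1/6 = 5/6
This gives 5/6 ≠ 1.

No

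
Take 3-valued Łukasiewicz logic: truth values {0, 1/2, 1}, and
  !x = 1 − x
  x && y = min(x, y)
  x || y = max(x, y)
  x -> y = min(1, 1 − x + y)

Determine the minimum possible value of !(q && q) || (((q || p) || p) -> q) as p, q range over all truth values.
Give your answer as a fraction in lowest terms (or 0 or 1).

Take p = 1, q = 1/2:
q && q = 1/2 && 1/2 = 1/2
!(q && q) = !1/2 = 1/2
q || p = 1/2 || 1 = 1
(q || p) || p = 1 || 1 = 1
((q || p) || p) -> q = 1 -> 1/2 = 1/2
!(q && q) || (((q || p) || p) -> q) = 1/2 || 1/2 = 1/2
No assignment yields a value below 1/2, so this is the minimum.

1/2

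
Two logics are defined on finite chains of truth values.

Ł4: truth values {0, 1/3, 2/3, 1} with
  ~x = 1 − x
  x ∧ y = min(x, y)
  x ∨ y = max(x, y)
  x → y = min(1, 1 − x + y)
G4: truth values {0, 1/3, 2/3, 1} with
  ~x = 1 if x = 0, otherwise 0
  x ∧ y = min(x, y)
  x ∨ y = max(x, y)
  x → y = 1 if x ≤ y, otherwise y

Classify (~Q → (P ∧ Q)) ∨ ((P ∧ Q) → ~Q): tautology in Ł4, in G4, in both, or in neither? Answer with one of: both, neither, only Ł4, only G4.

In Ł4: every assignment gives 1 — tautology.
In G4: every assignment gives 1 — tautology.

both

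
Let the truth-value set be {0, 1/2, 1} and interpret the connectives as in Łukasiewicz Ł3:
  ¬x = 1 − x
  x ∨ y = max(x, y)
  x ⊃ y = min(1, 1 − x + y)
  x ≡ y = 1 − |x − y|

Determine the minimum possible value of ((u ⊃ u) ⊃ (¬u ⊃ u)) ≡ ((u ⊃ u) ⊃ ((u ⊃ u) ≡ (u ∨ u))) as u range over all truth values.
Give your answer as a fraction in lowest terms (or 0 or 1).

Take u = 1/2:
u ⊃ u = 1/2 ⊃ 1/2 = 1
¬u = ¬1/2 = 1/2
¬u ⊃ u = 1/2 ⊃ 1/2 = 1
(u ⊃ u) ⊃ (¬u ⊃ u) = 1 ⊃ 1 = 1
u ⊃ u = 1/2 ⊃ 1/2 = 1
u ⊃ u = 1/2 ⊃ 1/2 = 1
u ∨ u = 1/2 ∨ 1/2 = 1/2
(u ⊃ u) ≡ (u ∨ u) = 1 ≡ 1/2 = 1/2
(u ⊃ u) ⊃ ((u ⊃ u) ≡ (u ∨ u)) = 1 ⊃ 1/2 = 1/2
((u ⊃ u) ⊃ (¬u ⊃ u)) ≡ ((u ⊃ u) ⊃ ((u ⊃ u) ≡ (u ∨ u))) = 1 ≡ 1/2 = 1/2
No assignment yields a value below 1/2, so this is the minimum.

1/2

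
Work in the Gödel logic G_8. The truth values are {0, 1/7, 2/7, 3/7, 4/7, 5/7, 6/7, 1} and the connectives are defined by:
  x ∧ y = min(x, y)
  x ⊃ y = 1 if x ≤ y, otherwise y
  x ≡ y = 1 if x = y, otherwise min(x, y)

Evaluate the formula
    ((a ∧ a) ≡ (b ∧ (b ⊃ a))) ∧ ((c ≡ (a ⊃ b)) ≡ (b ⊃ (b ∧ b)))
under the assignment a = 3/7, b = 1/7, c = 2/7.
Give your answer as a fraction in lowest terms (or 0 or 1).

1/7

a ∧ a = 3/7 ∧ 3/7 = 3/7
b ⊃ a = 1/7 ⊃ 3/7 = 1
b ∧ (b ⊃ a) = 1/7 ∧ 1 = 1/7
(a ∧ a) ≡ (b ∧ (b ⊃ a)) = 3/7 ≡ 1/7 = 1/7
a ⊃ b = 3/7 ⊃ 1/7 = 1/7
c ≡ (a ⊃ b) = 2/7 ≡ 1/7 = 1/7
b ∧ b = 1/7 ∧ 1/7 = 1/7
b ⊃ (b ∧ b) = 1/7 ⊃ 1/7 = 1
(c ≡ (a ⊃ b)) ≡ (b ⊃ (b ∧ b)) = 1/7 ≡ 1 = 1/7
((a ∧ a) ≡ (b ∧ (b ⊃ a))) ∧ ((c ≡ (a ⊃ b)) ≡ (b ⊃ (b ∧ b))) = 1/7 ∧ 1/7 = 1/7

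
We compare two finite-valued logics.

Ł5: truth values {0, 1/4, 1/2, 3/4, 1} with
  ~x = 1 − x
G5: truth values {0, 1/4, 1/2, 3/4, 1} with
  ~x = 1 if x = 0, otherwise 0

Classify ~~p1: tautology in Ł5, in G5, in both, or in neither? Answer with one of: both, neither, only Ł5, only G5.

neither

In Ł5: at p1 = 0 the value is 0 — not a tautology.
In G5: at p1 = 0 the value is 0 — not a tautology.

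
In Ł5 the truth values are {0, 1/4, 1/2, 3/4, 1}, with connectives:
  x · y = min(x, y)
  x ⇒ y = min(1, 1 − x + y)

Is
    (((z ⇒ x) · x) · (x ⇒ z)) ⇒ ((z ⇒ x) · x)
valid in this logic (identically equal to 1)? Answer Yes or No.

Yes

At x = 1/4, z = 1/4, for instance:
z ⇒ x = 1/4 ⇒ 1/4 = 1
(z ⇒ x) · x = 1 · 1/4 = 1/4
x ⇒ z = 1/4 ⇒ 1/4 = 1
((z ⇒ x) · x) · (x ⇒ z) = 1/4 · 1 = 1/4
(((z ⇒ x) · x) · (x ⇒ z)) ⇒ ((z ⇒ x) · x) = 1/4 ⇒ 1/4 = 1
and checking the remaining 24 assignments likewise gives ≥ 1 in every case.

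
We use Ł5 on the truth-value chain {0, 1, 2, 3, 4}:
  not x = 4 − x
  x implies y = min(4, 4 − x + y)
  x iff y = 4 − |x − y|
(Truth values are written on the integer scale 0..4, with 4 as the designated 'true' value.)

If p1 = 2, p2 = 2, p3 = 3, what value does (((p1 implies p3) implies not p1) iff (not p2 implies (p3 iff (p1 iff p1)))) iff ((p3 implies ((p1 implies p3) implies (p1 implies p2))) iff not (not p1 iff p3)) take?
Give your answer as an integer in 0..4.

p1 implies p3 = 2 implies 3 = 4
not p1 = not 2 = 2
(p1 implies p3) implies not p1 = 4 implies 2 = 2
not p2 = not 2 = 2
p1 iff p1 = 2 iff 2 = 4
p3 iff (p1 iff p1) = 3 iff 4 = 3
not p2 implies (p3 iff (p1 iff p1)) = 2 implies 3 = 4
((p1 implies p3) implies not p1) iff (not p2 implies (p3 iff (p1 iff p1))) = 2 iff 4 = 2
p1 implies p3 = 2 implies 3 = 4
p1 implies p2 = 2 implies 2 = 4
(p1 implies p3) implies (p1 implies p2) = 4 implies 4 = 4
p3 implies ((p1 implies p3) implies (p1 implies p2)) = 3 implies 4 = 4
not p1 = not 2 = 2
not p1 iff p3 = 2 iff 3 = 3
not (not p1 iff p3) = not 3 = 1
(p3 implies ((p1 implies p3) implies (p1 implies p2))) iff not (not p1 iff p3) = 4 iff 1 = 1
(((p1 implies p3) implies not p1) iff (not p2 implies (p3 iff (p1 iff p1)))) iff ((p3 implies ((p1 implies p3) implies (p1 implies p2))) iff not (not p1 iff p3)) = 2 iff 1 = 3

3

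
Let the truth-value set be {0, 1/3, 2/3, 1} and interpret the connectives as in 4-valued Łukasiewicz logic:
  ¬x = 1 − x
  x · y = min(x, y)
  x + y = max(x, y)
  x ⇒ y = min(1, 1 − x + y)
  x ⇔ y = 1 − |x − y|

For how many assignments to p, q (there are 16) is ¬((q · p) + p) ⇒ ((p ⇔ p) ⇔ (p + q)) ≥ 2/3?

p = 0, q = 0 ↦ 0  <
p = 0, q = 1/3 ↦ 1/3  <
p = 0, q = 2/3 ↦ 2/3  ≥
p = 0, q = 1 ↦ 1  ≥
p = 1/3, q = 0 ↦ 2/3  ≥
p = 1/3, q = 1/3 ↦ 2/3  ≥
p = 1/3, q = 2/3 ↦ 1  ≥
p = 1/3, q = 1 ↦ 1  ≥
p = 2/3, q = 0 ↦ 1  ≥
p = 2/3, q = 1/3 ↦ 1  ≥
p = 2/3, q = 2/3 ↦ 1  ≥
p = 2/3, q = 1 ↦ 1  ≥
p = 1, q = 0 ↦ 1  ≥
p = 1, q = 1/3 ↦ 1  ≥
p = 1, q = 2/3 ↦ 1  ≥
p = 1, q = 1 ↦ 1  ≥
So 14 of the 16 assignments meet the threshold.

14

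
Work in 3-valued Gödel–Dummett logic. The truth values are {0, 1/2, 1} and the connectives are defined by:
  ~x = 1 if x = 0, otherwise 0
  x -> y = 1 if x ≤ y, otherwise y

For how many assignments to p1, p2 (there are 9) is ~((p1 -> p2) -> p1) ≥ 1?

3

p1 = 0, p2 = 0 ↦ 1  ≥
p1 = 0, p2 = 1/2 ↦ 1  ≥
p1 = 0, p2 = 1 ↦ 1  ≥
p1 = 1/2, p2 = 0 ↦ 0  <
p1 = 1/2, p2 = 1/2 ↦ 0  <
p1 = 1/2, p2 = 1 ↦ 0  <
p1 = 1, p2 = 0 ↦ 0  <
p1 = 1, p2 = 1/2 ↦ 0  <
p1 = 1, p2 = 1 ↦ 0  <
So 3 of the 9 assignments meet the threshold.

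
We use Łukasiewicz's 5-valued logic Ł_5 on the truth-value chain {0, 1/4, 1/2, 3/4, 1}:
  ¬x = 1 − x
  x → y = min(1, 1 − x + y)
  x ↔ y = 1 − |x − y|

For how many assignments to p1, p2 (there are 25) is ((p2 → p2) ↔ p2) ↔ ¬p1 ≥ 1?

value 1: 5 assignments (counts)
value 3/4: 8 assignments
value 1/2: 6 assignments
value 1/4: 4 assignments
value 0: 2 assignments
So 5 of the 25 assignments meet the threshold.

5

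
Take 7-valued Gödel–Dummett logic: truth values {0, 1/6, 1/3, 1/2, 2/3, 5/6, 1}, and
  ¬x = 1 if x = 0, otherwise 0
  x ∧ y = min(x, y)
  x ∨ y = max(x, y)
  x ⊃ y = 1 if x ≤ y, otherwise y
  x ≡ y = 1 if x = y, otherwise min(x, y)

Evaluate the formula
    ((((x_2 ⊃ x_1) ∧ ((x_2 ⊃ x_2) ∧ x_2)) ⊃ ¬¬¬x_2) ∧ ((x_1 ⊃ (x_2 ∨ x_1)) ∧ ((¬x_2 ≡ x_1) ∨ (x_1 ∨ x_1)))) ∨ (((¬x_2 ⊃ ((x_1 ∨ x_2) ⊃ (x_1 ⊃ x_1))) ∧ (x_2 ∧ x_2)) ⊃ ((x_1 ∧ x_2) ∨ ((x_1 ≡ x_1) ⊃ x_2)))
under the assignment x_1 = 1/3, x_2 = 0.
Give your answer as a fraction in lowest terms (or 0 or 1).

1

x_2 ⊃ x_1 = 0 ⊃ 1/3 = 1
x_2 ⊃ x_2 = 0 ⊃ 0 = 1
(x_2 ⊃ x_2) ∧ x_2 = 1 ∧ 0 = 0
(x_2 ⊃ x_1) ∧ ((x_2 ⊃ x_2) ∧ x_2) = 1 ∧ 0 = 0
¬x_2 = ¬0 = 1
¬¬x_2 = ¬1 = 0
¬¬¬x_2 = ¬0 = 1
((x_2 ⊃ x_1) ∧ ((x_2 ⊃ x_2) ∧ x_2)) ⊃ ¬¬¬x_2 = 0 ⊃ 1 = 1
x_2 ∨ x_1 = 0 ∨ 1/3 = 1/3
x_1 ⊃ (x_2 ∨ x_1) = 1/3 ⊃ 1/3 = 1
¬x_2 = ¬0 = 1
¬x_2 ≡ x_1 = 1 ≡ 1/3 = 1/3
x_1 ∨ x_1 = 1/3 ∨ 1/3 = 1/3
(¬x_2 ≡ x_1) ∨ (x_1 ∨ x_1) = 1/3 ∨ 1/3 = 1/3
(x_1 ⊃ (x_2 ∨ x_1)) ∧ ((¬x_2 ≡ x_1) ∨ (x_1 ∨ x_1)) = 1 ∧ 1/3 = 1/3
(((x_2 ⊃ x_1) ∧ ((x_2 ⊃ x_2) ∧ x_2)) ⊃ ¬¬¬x_2) ∧ ((x_1 ⊃ (x_2 ∨ x_1)) ∧ ((¬x_2 ≡ x_1) ∨ (x_1 ∨ x_1))) = 1 ∧ 1/3 = 1/3
¬x_2 = ¬0 = 1
x_1 ∨ x_2 = 1/3 ∨ 0 = 1/3
x_1 ⊃ x_1 = 1/3 ⊃ 1/3 = 1
(x_1 ∨ x_2) ⊃ (x_1 ⊃ x_1) = 1/3 ⊃ 1 = 1
¬x_2 ⊃ ((x_1 ∨ x_2) ⊃ (x_1 ⊃ x_1)) = 1 ⊃ 1 = 1
x_2 ∧ x_2 = 0 ∧ 0 = 0
(¬x_2 ⊃ ((x_1 ∨ x_2) ⊃ (x_1 ⊃ x_1))) ∧ (x_2 ∧ x_2) = 1 ∧ 0 = 0
x_1 ∧ x_2 = 1/3 ∧ 0 = 0
x_1 ≡ x_1 = 1/3 ≡ 1/3 = 1
(x_1 ≡ x_1) ⊃ x_2 = 1 ⊃ 0 = 0
(x_1 ∧ x_2) ∨ ((x_1 ≡ x_1) ⊃ x_2) = 0 ∨ 0 = 0
((¬x_2 ⊃ ((x_1 ∨ x_2) ⊃ (x_1 ⊃ x_1))) ∧ (x_2 ∧ x_2)) ⊃ ((x_1 ∧ x_2) ∨ ((x_1 ≡ x_1) ⊃ x_2)) = 0 ⊃ 0 = 1
((((x_2 ⊃ x_1) ∧ ((x_2 ⊃ x_2) ∧ x_2)) ⊃ ¬¬¬x_2) ∧ ((x_1 ⊃ (x_2 ∨ x_1)) ∧ ((¬x_2 ≡ x_1) ∨ (x_1 ∨ x_1)))) ∨ (((¬x_2 ⊃ ((x_1 ∨ x_2) ⊃ (x_1 ⊃ x_1))) ∧ (x_2 ∧ x_2)) ⊃ ((x_1 ∧ x_2) ∨ ((x_1 ≡ x_1) ⊃ x_2))) = 1/3 ∨ 1 = 1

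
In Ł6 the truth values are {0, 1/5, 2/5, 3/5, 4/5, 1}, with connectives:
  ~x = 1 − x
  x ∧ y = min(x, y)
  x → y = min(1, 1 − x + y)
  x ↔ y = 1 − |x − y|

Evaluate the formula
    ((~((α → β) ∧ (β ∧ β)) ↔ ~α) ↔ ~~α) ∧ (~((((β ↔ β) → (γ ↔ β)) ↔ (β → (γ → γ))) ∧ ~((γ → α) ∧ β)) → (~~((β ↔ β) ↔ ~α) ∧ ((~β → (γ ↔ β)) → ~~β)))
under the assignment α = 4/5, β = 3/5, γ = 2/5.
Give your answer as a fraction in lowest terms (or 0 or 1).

3/5

α → β = 4/5 → 3/5 = 4/5
β ∧ β = 3/5 ∧ 3/5 = 3/5
(α → β) ∧ (β ∧ β) = 4/5 ∧ 3/5 = 3/5
~((α → β) ∧ (β ∧ β)) = ~3/5 = 2/5
~α = ~4/5 = 1/5
~((α → β) ∧ (β ∧ β)) ↔ ~α = 2/5 ↔ 1/5 = 4/5
~α = ~4/5 = 1/5
~~α = ~1/5 = 4/5
(~((α → β) ∧ (β ∧ β)) ↔ ~α) ↔ ~~α = 4/5 ↔ 4/5 = 1
β ↔ β = 3/5 ↔ 3/5 = 1
γ ↔ β = 2/5 ↔ 3/5 = 4/5
(β ↔ β) → (γ ↔ β) = 1 → 4/5 = 4/5
γ → γ = 2/5 → 2/5 = 1
β → (γ → γ) = 3/5 → 1 = 1
((β ↔ β) → (γ ↔ β)) ↔ (β → (γ → γ)) = 4/5 ↔ 1 = 4/5
γ → α = 2/5 → 4/5 = 1
(γ → α) ∧ β = 1 ∧ 3/5 = 3/5
~((γ → α) ∧ β) = ~3/5 = 2/5
(((β ↔ β) → (γ ↔ β)) ↔ (β → (γ → γ))) ∧ ~((γ → α) ∧ β) = 4/5 ∧ 2/5 = 2/5
~((((β ↔ β) → (γ ↔ β)) ↔ (β → (γ → γ))) ∧ ~((γ → α) ∧ β)) = ~2/5 = 3/5
β ↔ β = 3/5 ↔ 3/5 = 1
~α = ~4/5 = 1/5
(β ↔ β) ↔ ~α = 1 ↔ 1/5 = 1/5
~((β ↔ β) ↔ ~α) = ~1/5 = 4/5
~~((β ↔ β) ↔ ~α) = ~4/5 = 1/5
~β = ~3/5 = 2/5
γ ↔ β = 2/5 ↔ 3/5 = 4/5
~β → (γ ↔ β) = 2/5 → 4/5 = 1
~β = ~3/5 = 2/5
~~β = ~2/5 = 3/5
(~β → (γ ↔ β)) → ~~β = 1 → 3/5 = 3/5
~~((β ↔ β) ↔ ~α) ∧ ((~β → (γ ↔ β)) → ~~β) = 1/5 ∧ 3/5 = 1/5
~((((β ↔ β) → (γ ↔ β)) ↔ (β → (γ → γ))) ∧ ~((γ → α) ∧ β)) → (~~((β ↔ β) ↔ ~α) ∧ ((~β → (γ ↔ β)) → ~~β)) = 3/5 → 1/5 = 3/5
((~((α → β) ∧ (β ∧ β)) ↔ ~α) ↔ ~~α) ∧ (~((((β ↔ β) → (γ ↔ β)) ↔ (β → (γ → γ))) ∧ ~((γ → α) ∧ β)) → (~~((β ↔ β) ↔ ~α) ∧ ((~β → (γ ↔ β)) → ~~β))) = 1 ∧ 3/5 = 3/5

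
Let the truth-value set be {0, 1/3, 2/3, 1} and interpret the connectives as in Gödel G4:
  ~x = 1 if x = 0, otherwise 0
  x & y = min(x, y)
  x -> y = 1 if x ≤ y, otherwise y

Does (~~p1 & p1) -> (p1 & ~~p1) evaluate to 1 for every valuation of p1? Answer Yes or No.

p1 = 0 ↦ 1
p1 = 1/3 ↦ 1
p1 = 2/3 ↦ 1
p1 = 1 ↦ 1
Every assignment gives a value ≥ 1.

Yes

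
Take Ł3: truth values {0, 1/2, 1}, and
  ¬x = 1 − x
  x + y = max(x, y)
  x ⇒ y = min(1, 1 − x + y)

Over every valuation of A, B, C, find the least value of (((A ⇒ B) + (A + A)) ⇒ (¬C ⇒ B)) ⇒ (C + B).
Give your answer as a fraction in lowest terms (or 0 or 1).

1/2

Take A = 0, B = 1/2, C = 1/2:
A ⇒ B = 0 ⇒ 1/2 = 1
A + A = 0 + 0 = 0
(A ⇒ B) + (A + A) = 1 + 0 = 1
¬C = ¬1/2 = 1/2
¬C ⇒ B = 1/2 ⇒ 1/2 = 1
((A ⇒ B) + (A + A)) ⇒ (¬C ⇒ B) = 1 ⇒ 1 = 1
C + B = 1/2 + 1/2 = 1/2
(((A ⇒ B) + (A + A)) ⇒ (¬C ⇒ B)) ⇒ (C + B) = 1 ⇒ 1/2 = 1/2
No assignment yields a value below 1/2, so this is the minimum.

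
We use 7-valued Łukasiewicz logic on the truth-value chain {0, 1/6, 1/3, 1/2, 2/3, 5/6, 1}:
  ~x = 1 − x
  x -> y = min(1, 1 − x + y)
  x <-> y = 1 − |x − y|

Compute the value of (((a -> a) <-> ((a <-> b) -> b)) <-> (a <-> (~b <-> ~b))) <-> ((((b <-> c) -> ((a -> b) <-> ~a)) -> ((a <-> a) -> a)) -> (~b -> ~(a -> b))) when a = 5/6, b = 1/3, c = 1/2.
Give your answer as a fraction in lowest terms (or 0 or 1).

5/6

a -> a = 5/6 -> 5/6 = 1
a <-> b = 5/6 <-> 1/3 = 1/2
(a <-> b) -> b = 1/2 -> 1/3 = 5/6
(a -> a) <-> ((a <-> b) -> b) = 1 <-> 5/6 = 5/6
~b = ~1/3 = 2/3
~b = ~1/3 = 2/3
~b <-> ~b = 2/3 <-> 2/3 = 1
a <-> (~b <-> ~b) = 5/6 <-> 1 = 5/6
((a -> a) <-> ((a <-> b) -> b)) <-> (a <-> (~b <-> ~b)) = 5/6 <-> 5/6 = 1
b <-> c = 1/3 <-> 1/2 = 5/6
a -> b = 5/6 -> 1/3 = 1/2
~a = ~5/6 = 1/6
(a -> b) <-> ~a = 1/2 <-> 1/6 = 2/3
(b <-> c) -> ((a -> b) <-> ~a) = 5/6 -> 2/3 = 5/6
a <-> a = 5/6 <-> 5/6 = 1
(a <-> a) -> a = 1 -> 5/6 = 5/6
((b <-> c) -> ((a -> b) <-> ~a)) -> ((a <-> a) -> a) = 5/6 -> 5/6 = 1
~b = ~1/3 = 2/3
a -> b = 5/6 -> 1/3 = 1/2
~(a -> b) = ~1/2 = 1/2
~b -> ~(a -> b) = 2/3 -> 1/2 = 5/6
(((b <-> c) -> ((a -> b) <-> ~a)) -> ((a <-> a) -> a)) -> (~b -> ~(a -> b)) = 1 -> 5/6 = 5/6
(((a -> a) <-> ((a <-> b) -> b)) <-> (a <-> (~b <-> ~b))) <-> ((((b <-> c) -> ((a -> b) <-> ~a)) -> ((a <-> a) -> a)) -> (~b -> ~(a -> b))) = 1 <-> 5/6 = 5/6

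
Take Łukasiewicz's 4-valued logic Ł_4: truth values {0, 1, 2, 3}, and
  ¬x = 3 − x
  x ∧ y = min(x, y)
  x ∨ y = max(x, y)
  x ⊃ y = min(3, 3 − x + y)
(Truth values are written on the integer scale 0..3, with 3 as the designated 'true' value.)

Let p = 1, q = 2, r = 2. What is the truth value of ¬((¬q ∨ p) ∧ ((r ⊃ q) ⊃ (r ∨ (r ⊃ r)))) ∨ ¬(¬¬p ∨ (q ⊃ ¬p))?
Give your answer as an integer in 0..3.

¬q = ¬2 = 1
¬q ∨ p = 1 ∨ 1 = 1
r ⊃ q = 2 ⊃ 2 = 3
r ⊃ r = 2 ⊃ 2 = 3
r ∨ (r ⊃ r) = 2 ∨ 3 = 3
(r ⊃ q) ⊃ (r ∨ (r ⊃ r)) = 3 ⊃ 3 = 3
(¬q ∨ p) ∧ ((r ⊃ q) ⊃ (r ∨ (r ⊃ r))) = 1 ∧ 3 = 1
¬((¬q ∨ p) ∧ ((r ⊃ q) ⊃ (r ∨ (r ⊃ r)))) = ¬1 = 2
¬p = ¬1 = 2
¬¬p = ¬2 = 1
¬p = ¬1 = 2
q ⊃ ¬p = 2 ⊃ 2 = 3
¬¬p ∨ (q ⊃ ¬p) = 1 ∨ 3 = 3
¬(¬¬p ∨ (q ⊃ ¬p)) = ¬3 = 0
¬((¬q ∨ p) ∧ ((r ⊃ q) ⊃ (r ∨ (r ⊃ r)))) ∨ ¬(¬¬p ∨ (q ⊃ ¬p)) = 2 ∨ 0 = 2

2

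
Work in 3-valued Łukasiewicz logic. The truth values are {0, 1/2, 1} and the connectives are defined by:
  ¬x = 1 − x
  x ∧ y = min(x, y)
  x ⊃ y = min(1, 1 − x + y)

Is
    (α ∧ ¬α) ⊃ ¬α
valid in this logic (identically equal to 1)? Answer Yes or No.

Yes

α = 0 ↦ 1
α = 1/2 ↦ 1
α = 1 ↦ 1
Every assignment gives a value ≥ 1.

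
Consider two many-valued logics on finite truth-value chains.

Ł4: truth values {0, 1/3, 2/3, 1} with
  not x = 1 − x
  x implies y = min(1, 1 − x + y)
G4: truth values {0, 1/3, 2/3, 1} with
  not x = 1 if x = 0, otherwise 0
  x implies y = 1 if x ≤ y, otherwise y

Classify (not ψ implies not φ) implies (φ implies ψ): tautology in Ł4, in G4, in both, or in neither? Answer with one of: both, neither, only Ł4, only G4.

In Ł4: every assignment gives 1 — tautology.
In G4: at φ = 2/3, ψ = 1/3 the value is 1/3 — not a tautology.

only Ł4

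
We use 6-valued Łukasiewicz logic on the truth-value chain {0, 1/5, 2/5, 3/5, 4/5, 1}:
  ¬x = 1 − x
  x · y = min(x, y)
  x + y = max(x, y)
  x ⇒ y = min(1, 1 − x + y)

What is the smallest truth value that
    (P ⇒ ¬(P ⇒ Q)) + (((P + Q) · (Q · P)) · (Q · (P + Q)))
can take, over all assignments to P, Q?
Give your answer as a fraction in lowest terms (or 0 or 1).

3/5

Take P = 2/5, Q = 2/5:
P ⇒ Q = 2/5 ⇒ 2/5 = 1
¬(P ⇒ Q) = ¬1 = 0
P ⇒ ¬(P ⇒ Q) = 2/5 ⇒ 0 = 3/5
P + Q = 2/5 + 2/5 = 2/5
Q · P = 2/5 · 2/5 = 2/5
(P + Q) · (Q · P) = 2/5 · 2/5 = 2/5
P + Q = 2/5 + 2/5 = 2/5
Q · (P + Q) = 2/5 · 2/5 = 2/5
((P + Q) · (Q · P)) · (Q · (P + Q)) = 2/5 · 2/5 = 2/5
(P ⇒ ¬(P ⇒ Q)) + (((P + Q) · (Q · P)) · (Q · (P + Q))) = 3/5 + 2/5 = 3/5
No assignment yields a value below 3/5, so this is the minimum.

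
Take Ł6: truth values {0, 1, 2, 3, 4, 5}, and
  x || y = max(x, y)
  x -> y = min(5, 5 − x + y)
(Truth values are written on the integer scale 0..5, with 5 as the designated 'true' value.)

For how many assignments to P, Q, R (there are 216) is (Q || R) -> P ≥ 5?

value 5: 91 assignments (counts)
value 4: 35 assignments
value 3: 32 assignments
value 2: 27 assignments
value 1: 20 assignments
value 0: 11 assignments
So 91 of the 216 assignments meet the threshold.

91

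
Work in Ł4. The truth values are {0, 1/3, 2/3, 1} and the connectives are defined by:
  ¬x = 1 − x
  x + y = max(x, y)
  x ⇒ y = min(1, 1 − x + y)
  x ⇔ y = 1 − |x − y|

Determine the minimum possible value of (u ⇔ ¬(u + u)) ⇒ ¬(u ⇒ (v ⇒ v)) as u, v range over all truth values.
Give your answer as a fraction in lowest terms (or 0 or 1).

Take u = 1/3, v = 0:
u + u = 1/3 + 1/3 = 1/3
¬(u + u) = ¬1/3 = 2/3
u ⇔ ¬(u + u) = 1/3 ⇔ 2/3 = 2/3
v ⇒ v = 0 ⇒ 0 = 1
u ⇒ (v ⇒ v) = 1/3 ⇒ 1 = 1
¬(u ⇒ (v ⇒ v)) = ¬1 = 0
(u ⇔ ¬(u + u)) ⇒ ¬(u ⇒ (v ⇒ v)) = 2/3 ⇒ 0 = 1/3
No assignment yields a value below 1/3, so this is the minimum.

1/3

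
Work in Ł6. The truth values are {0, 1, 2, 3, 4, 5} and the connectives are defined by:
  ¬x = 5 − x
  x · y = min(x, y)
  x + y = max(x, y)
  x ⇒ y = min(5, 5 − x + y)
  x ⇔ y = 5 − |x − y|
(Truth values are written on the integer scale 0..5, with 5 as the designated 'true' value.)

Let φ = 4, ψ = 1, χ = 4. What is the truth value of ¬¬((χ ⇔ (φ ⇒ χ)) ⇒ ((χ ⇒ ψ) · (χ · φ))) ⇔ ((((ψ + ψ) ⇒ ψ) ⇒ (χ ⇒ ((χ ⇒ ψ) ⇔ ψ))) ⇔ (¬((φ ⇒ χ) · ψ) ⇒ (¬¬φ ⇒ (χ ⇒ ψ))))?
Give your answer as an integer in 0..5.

φ ⇒ χ = 4 ⇒ 4 = 5
χ ⇔ (φ ⇒ χ) = 4 ⇔ 5 = 4
χ ⇒ ψ = 4 ⇒ 1 = 2
χ · φ = 4 · 4 = 4
(χ ⇒ ψ) · (χ · φ) = 2 · 4 = 2
(χ ⇔ (φ ⇒ χ)) ⇒ ((χ ⇒ ψ) · (χ · φ)) = 4 ⇒ 2 = 3
¬((χ ⇔ (φ ⇒ χ)) ⇒ ((χ ⇒ ψ) · (χ · φ))) = ¬3 = 2
¬¬((χ ⇔ (φ ⇒ χ)) ⇒ ((χ ⇒ ψ) · (χ · φ))) = ¬2 = 3
ψ + ψ = 1 + 1 = 1
(ψ + ψ) ⇒ ψ = 1 ⇒ 1 = 5
χ ⇒ ψ = 4 ⇒ 1 = 2
(χ ⇒ ψ) ⇔ ψ = 2 ⇔ 1 = 4
χ ⇒ ((χ ⇒ ψ) ⇔ ψ) = 4 ⇒ 4 = 5
((ψ + ψ) ⇒ ψ) ⇒ (χ ⇒ ((χ ⇒ ψ) ⇔ ψ)) = 5 ⇒ 5 = 5
φ ⇒ χ = 4 ⇒ 4 = 5
(φ ⇒ χ) · ψ = 5 · 1 = 1
¬((φ ⇒ χ) · ψ) = ¬1 = 4
¬φ = ¬4 = 1
¬¬φ = ¬1 = 4
χ ⇒ ψ = 4 ⇒ 1 = 2
¬¬φ ⇒ (χ ⇒ ψ) = 4 ⇒ 2 = 3
¬((φ ⇒ χ) · ψ) ⇒ (¬¬φ ⇒ (χ ⇒ ψ)) = 4 ⇒ 3 = 4
(((ψ + ψ) ⇒ ψ) ⇒ (χ ⇒ ((χ ⇒ ψ) ⇔ ψ))) ⇔ (¬((φ ⇒ χ) · ψ) ⇒ (¬¬φ ⇒ (χ ⇒ ψ))) = 5 ⇔ 4 = 4
¬¬((χ ⇔ (φ ⇒ χ)) ⇒ ((χ ⇒ ψ) · (χ · φ))) ⇔ ((((ψ + ψ) ⇒ ψ) ⇒ (χ ⇒ ((χ ⇒ ψ) ⇔ ψ))) ⇔ (¬((φ ⇒ χ) · ψ) ⇒ (¬¬φ ⇒ (χ ⇒ ψ)))) = 3 ⇔ 4 = 4

4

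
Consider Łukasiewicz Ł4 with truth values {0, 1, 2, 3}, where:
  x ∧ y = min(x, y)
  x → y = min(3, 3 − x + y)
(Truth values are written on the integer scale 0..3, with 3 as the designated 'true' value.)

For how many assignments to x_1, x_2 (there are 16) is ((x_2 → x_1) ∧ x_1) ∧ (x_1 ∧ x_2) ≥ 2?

4

x_1 = 0, x_2 = 0 ↦ 0  <
x_1 = 0, x_2 = 1 ↦ 0  <
x_1 = 0, x_2 = 2 ↦ 0  <
x_1 = 0, x_2 = 3 ↦ 0  <
x_1 = 1, x_2 = 0 ↦ 0  <
x_1 = 1, x_2 = 1 ↦ 1  <
x_1 = 1, x_2 = 2 ↦ 1  <
x_1 = 1, x_2 = 3 ↦ 1  <
x_1 = 2, x_2 = 0 ↦ 0  <
x_1 = 2, x_2 = 1 ↦ 1  <
x_1 = 2, x_2 = 2 ↦ 2  ≥
x_1 = 2, x_2 = 3 ↦ 2  ≥
x_1 = 3, x_2 = 0 ↦ 0  <
x_1 = 3, x_2 = 1 ↦ 1  <
x_1 = 3, x_2 = 2 ↦ 2  ≥
x_1 = 3, x_2 = 3 ↦ 3  ≥
So 4 of the 16 assignments meet the threshold.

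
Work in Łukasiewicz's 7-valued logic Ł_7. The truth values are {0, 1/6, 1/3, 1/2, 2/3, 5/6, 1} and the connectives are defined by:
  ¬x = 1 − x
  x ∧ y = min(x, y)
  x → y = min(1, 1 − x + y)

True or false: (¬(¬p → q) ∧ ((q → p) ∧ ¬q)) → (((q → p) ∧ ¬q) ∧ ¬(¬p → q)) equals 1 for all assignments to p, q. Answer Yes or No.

Yes

At p = 1/3, q = 1, for instance:
¬p = ¬1/3 = 2/3
¬p → q = 2/3 → 1 = 1
¬(¬p → q) = ¬1 = 0
q → p = 1 → 1/3 = 1/3
¬q = ¬1 = 0
(q → p) ∧ ¬q = 1/3 ∧ 0 = 0
¬(¬p → q) ∧ ((q → p) ∧ ¬q) = 0 ∧ 0 = 0
((q → p) ∧ ¬q) ∧ ¬(¬p → q) = 0 ∧ 0 = 0
(¬(¬p → q) ∧ ((q → p) ∧ ¬q)) → (((q → p) ∧ ¬q) ∧ ¬(¬p → q)) = 0 → 0 = 1
and checking the remaining 48 assignments likewise gives ≥ 1 in every case.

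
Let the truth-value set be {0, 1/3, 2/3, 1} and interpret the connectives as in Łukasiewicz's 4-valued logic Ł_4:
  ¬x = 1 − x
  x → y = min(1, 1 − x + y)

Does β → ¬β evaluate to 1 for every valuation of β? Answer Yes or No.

No

Counterexample: take β = 2/3.
¬β = ¬2/3 = 1/3
β → ¬β = 2/3 → 1/3 = 2/3
This gives 2/3 ≠ 1.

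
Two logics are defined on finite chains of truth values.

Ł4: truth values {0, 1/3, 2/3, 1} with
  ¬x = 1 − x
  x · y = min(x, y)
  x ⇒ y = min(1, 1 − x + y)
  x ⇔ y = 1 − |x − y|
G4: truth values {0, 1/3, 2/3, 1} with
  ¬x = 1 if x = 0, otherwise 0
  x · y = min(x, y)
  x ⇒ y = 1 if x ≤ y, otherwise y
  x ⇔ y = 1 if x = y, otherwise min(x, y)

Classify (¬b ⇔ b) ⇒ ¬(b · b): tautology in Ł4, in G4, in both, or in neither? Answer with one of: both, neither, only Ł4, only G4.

In Ł4: at b = 2/3 the value is 2/3 — not a tautology.
In G4: every assignment gives 1 — tautology.

only G4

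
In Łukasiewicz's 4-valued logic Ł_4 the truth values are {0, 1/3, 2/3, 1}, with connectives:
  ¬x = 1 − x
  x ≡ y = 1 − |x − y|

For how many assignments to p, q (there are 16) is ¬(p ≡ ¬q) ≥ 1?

p = 0, q = 0 ↦ 1  ≥
p = 0, q = 1/3 ↦ 2/3  <
p = 0, q = 2/3 ↦ 1/3  <
p = 0, q = 1 ↦ 0  <
p = 1/3, q = 0 ↦ 2/3  <
p = 1/3, q = 1/3 ↦ 1/3  <
p = 1/3, q = 2/3 ↦ 0  <
p = 1/3, q = 1 ↦ 1/3  <
p = 2/3, q = 0 ↦ 1/3  <
p = 2/3, q = 1/3 ↦ 0  <
p = 2/3, q = 2/3 ↦ 1/3  <
p = 2/3, q = 1 ↦ 2/3  <
p = 1, q = 0 ↦ 0  <
p = 1, q = 1/3 ↦ 1/3  <
p = 1, q = 2/3 ↦ 2/3  <
p = 1, q = 1 ↦ 1  ≥
So 2 of the 16 assignments meet the threshold.

2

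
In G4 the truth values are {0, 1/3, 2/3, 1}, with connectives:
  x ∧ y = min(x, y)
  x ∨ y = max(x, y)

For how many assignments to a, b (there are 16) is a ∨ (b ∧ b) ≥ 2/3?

12

a = 0, b = 0 ↦ 0  <
a = 0, b = 1/3 ↦ 1/3  <
a = 0, b = 2/3 ↦ 2/3  ≥
a = 0, b = 1 ↦ 1  ≥
a = 1/3, b = 0 ↦ 1/3  <
a = 1/3, b = 1/3 ↦ 1/3  <
a = 1/3, b = 2/3 ↦ 2/3  ≥
a = 1/3, b = 1 ↦ 1  ≥
a = 2/3, b = 0 ↦ 2/3  ≥
a = 2/3, b = 1/3 ↦ 2/3  ≥
a = 2/3, b = 2/3 ↦ 2/3  ≥
a = 2/3, b = 1 ↦ 1  ≥
a = 1, b = 0 ↦ 1  ≥
a = 1, b = 1/3 ↦ 1  ≥
a = 1, b = 2/3 ↦ 1  ≥
a = 1, b = 1 ↦ 1  ≥
So 12 of the 16 assignments meet the threshold.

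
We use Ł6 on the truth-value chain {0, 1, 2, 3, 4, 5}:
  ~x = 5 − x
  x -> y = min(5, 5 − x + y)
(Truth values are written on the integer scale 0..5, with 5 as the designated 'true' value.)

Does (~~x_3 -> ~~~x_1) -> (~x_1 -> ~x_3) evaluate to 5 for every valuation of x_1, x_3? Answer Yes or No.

No

Counterexample: take x_1 = 0, x_3 = 1.
~x_3 = ~1 = 4
~~x_3 = ~4 = 1
~x_1 = ~0 = 5
~~x_1 = ~5 = 0
~~~x_1 = ~0 = 5
~~x_3 -> ~~~x_1 = 1 -> 5 = 5
~x_1 = ~0 = 5
~x_3 = ~1 = 4
~x_1 -> ~x_3 = 5 -> 4 = 4
(~~x_3 -> ~~~x_1) -> (~x_1 -> ~x_3) = 5 -> 4 = 4
This gives 4 ≠ 5.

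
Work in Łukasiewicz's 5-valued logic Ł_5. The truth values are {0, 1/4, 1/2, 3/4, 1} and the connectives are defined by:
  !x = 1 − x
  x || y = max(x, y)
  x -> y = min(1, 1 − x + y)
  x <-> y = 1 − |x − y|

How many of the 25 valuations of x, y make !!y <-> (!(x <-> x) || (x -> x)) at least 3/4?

10

value 1: 5 assignments (counts)
value 3/4: 5 assignments (counts)
value 1/2: 5 assignments
value 1/4: 5 assignments
value 0: 5 assignments
So 10 of the 25 assignments meet the threshold.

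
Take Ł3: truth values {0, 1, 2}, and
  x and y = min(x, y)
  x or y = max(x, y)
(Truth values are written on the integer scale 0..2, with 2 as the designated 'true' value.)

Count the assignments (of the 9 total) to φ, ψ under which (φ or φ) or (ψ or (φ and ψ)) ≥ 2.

5

φ = 0, ψ = 0 ↦ 0  <
φ = 0, ψ = 1 ↦ 1  <
φ = 0, ψ = 2 ↦ 2  ≥
φ = 1, ψ = 0 ↦ 1  <
φ = 1, ψ = 1 ↦ 1  <
φ = 1, ψ = 2 ↦ 2  ≥
φ = 2, ψ = 0 ↦ 2  ≥
φ = 2, ψ = 1 ↦ 2  ≥
φ = 2, ψ = 2 ↦ 2  ≥
So 5 of the 9 assignments meet the threshold.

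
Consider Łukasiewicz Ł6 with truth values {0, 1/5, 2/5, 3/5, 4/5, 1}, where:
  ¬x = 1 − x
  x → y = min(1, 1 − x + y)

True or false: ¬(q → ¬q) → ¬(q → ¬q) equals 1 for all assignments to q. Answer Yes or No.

Yes

q = 0 ↦ 1
q = 1/5 ↦ 1
q = 2/5 ↦ 1
q = 3/5 ↦ 1
q = 4/5 ↦ 1
q = 1 ↦ 1
Every assignment gives a value ≥ 1.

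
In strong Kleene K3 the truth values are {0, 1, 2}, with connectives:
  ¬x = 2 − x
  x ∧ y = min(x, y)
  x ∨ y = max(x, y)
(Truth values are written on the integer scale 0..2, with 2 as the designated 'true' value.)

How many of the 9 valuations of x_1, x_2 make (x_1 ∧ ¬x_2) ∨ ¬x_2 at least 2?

x_1 = 0, x_2 = 0 ↦ 2  ≥
x_1 = 0, x_2 = 1 ↦ 1  <
x_1 = 0, x_2 = 2 ↦ 0  <
x_1 = 1, x_2 = 0 ↦ 2  ≥
x_1 = 1, x_2 = 1 ↦ 1  <
x_1 = 1, x_2 = 2 ↦ 0  <
x_1 = 2, x_2 = 0 ↦ 2  ≥
x_1 = 2, x_2 = 1 ↦ 1  <
x_1 = 2, x_2 = 2 ↦ 0  <
So 3 of the 9 assignments meet the threshold.

3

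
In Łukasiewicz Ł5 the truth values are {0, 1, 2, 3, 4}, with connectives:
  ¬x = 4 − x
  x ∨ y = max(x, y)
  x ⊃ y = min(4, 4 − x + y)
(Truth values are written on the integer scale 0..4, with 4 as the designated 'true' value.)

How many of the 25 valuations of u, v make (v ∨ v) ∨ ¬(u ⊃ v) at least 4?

6

value 4: 6 assignments (counts)
value 3: 7 assignments
value 2: 7 assignments
value 1: 4 assignments
value 0: 1 assignment
So 6 of the 25 assignments meet the threshold.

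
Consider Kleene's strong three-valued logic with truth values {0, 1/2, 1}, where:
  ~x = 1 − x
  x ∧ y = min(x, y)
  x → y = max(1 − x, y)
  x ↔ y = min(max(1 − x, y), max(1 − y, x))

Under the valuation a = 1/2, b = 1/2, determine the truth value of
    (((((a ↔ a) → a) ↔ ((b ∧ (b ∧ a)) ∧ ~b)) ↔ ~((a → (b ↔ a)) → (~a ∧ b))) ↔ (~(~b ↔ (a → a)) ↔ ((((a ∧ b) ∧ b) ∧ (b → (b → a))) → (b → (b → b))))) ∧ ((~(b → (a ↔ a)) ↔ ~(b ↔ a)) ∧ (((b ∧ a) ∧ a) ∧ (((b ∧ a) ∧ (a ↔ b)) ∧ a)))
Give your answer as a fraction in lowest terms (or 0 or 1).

a ↔ a = 1/2 ↔ 1/2 = 1/2
(a ↔ a) → a = 1/2 → 1/2 = 1/2
b ∧ a = 1/2 ∧ 1/2 = 1/2
b ∧ (b ∧ a) = 1/2 ∧ 1/2 = 1/2
~b = ~1/2 = 1/2
(b ∧ (b ∧ a)) ∧ ~b = 1/2 ∧ 1/2 = 1/2
((a ↔ a) → a) ↔ ((b ∧ (b ∧ a)) ∧ ~b) = 1/2 ↔ 1/2 = 1/2
b ↔ a = 1/2 ↔ 1/2 = 1/2
a → (b ↔ a) = 1/2 → 1/2 = 1/2
~a = ~1/2 = 1/2
~a ∧ b = 1/2 ∧ 1/2 = 1/2
(a → (b ↔ a)) → (~a ∧ b) = 1/2 → 1/2 = 1/2
~((a → (b ↔ a)) → (~a ∧ b)) = ~1/2 = 1/2
(((a ↔ a) → a) ↔ ((b ∧ (b ∧ a)) ∧ ~b)) ↔ ~((a → (b ↔ a)) → (~a ∧ b)) = 1/2 ↔ 1/2 = 1/2
~b = ~1/2 = 1/2
a → a = 1/2 → 1/2 = 1/2
~b ↔ (a → a) = 1/2 ↔ 1/2 = 1/2
~(~b ↔ (a → a)) = ~1/2 = 1/2
a ∧ b = 1/2 ∧ 1/2 = 1/2
(a ∧ b) ∧ b = 1/2 ∧ 1/2 = 1/2
b → a = 1/2 → 1/2 = 1/2
b → (b → a) = 1/2 → 1/2 = 1/2
((a ∧ b) ∧ b) ∧ (b → (b → a)) = 1/2 ∧ 1/2 = 1/2
b → b = 1/2 → 1/2 = 1/2
b → (b → b) = 1/2 → 1/2 = 1/2
(((a ∧ b) ∧ b) ∧ (b → (b → a))) → (b → (b → b)) = 1/2 → 1/2 = 1/2
~(~b ↔ (a → a)) ↔ ((((a ∧ b) ∧ b) ∧ (b → (b → a))) → (b → (b → b))) = 1/2 ↔ 1/2 = 1/2
((((a ↔ a) → a) ↔ ((b ∧ (b ∧ a)) ∧ ~b)) ↔ ~((a → (b ↔ a)) → (~a ∧ b))) ↔ (~(~b ↔ (a → a)) ↔ ((((a ∧ b) ∧ b) ∧ (b → (b → a))) → (b → (b → b)))) = 1/2 ↔ 1/2 = 1/2
a ↔ a = 1/2 ↔ 1/2 = 1/2
b → (a ↔ a) = 1/2 → 1/2 = 1/2
~(b → (a ↔ a)) = ~1/2 = 1/2
b ↔ a = 1/2 ↔ 1/2 = 1/2
~(b ↔ a) = ~1/2 = 1/2
~(b → (a ↔ a)) ↔ ~(b ↔ a) = 1/2 ↔ 1/2 = 1/2
b ∧ a = 1/2 ∧ 1/2 = 1/2
(b ∧ a) ∧ a = 1/2 ∧ 1/2 = 1/2
b ∧ a = 1/2 ∧ 1/2 = 1/2
a ↔ b = 1/2 ↔ 1/2 = 1/2
(b ∧ a) ∧ (a ↔ b) = 1/2 ∧ 1/2 = 1/2
((b ∧ a) ∧ (a ↔ b)) ∧ a = 1/2 ∧ 1/2 = 1/2
((b ∧ a) ∧ a) ∧ (((b ∧ a) ∧ (a ↔ b)) ∧ a) = 1/2 ∧ 1/2 = 1/2
(~(b → (a ↔ a)) ↔ ~(b ↔ a)) ∧ (((b ∧ a) ∧ a) ∧ (((b ∧ a) ∧ (a ↔ b)) ∧ a)) = 1/2 ∧ 1/2 = 1/2
(((((a ↔ a) → a) ↔ ((b ∧ (b ∧ a)) ∧ ~b)) ↔ ~((a → (b ↔ a)) → (~a ∧ b))) ↔ (~(~b ↔ (a → a)) ↔ ((((a ∧ b) ∧ b) ∧ (b → (b → a))) → (b → (b → b))))) ∧ ((~(b → (a ↔ a)) ↔ ~(b ↔ a)) ∧ (((b ∧ a) ∧ a) ∧ (((b ∧ a) ∧ (a ↔ b)) ∧ a))) = 1/2 ∧ 1/2 = 1/2

1/2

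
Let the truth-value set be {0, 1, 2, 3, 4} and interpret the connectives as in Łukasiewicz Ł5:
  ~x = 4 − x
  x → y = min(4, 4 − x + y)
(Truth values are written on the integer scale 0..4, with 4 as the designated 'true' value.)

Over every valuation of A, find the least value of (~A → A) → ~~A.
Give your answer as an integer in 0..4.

2

Take A = 2:
~A = ~2 = 2
~A → A = 2 → 2 = 4
~A = ~2 = 2
~~A = ~2 = 2
(~A → A) → ~~A = 4 → 2 = 2
No assignment yields a value below 2, so this is the minimum.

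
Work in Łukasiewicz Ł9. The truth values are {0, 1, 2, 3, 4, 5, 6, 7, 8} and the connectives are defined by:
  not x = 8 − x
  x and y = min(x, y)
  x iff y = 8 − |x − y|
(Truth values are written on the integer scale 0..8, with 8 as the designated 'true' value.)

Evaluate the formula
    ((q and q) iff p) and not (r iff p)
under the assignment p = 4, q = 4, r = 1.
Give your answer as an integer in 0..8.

3

q and q = 4 and 4 = 4
(q and q) iff p = 4 iff 4 = 8
r iff p = 1 iff 4 = 5
not (r iff p) = not 5 = 3
((q and q) iff p) and not (r iff p) = 8 and 3 = 3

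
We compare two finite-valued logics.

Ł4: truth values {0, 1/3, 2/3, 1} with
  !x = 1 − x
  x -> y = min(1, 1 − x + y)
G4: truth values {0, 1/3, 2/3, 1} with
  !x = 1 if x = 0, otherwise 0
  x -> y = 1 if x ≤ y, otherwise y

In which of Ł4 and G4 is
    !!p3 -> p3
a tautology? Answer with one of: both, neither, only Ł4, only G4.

In Ł4: every assignment gives 1 — tautology.
In G4: at p3 = 1/3 the value is 1/3 — not a tautology.

only Ł4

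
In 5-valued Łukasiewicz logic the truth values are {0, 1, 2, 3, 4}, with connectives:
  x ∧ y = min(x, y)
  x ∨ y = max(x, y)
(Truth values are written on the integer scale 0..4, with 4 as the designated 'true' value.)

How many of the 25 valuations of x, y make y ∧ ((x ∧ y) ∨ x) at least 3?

value 4: 1 assignment (counts)
value 3: 3 assignments (counts)
value 2: 5 assignments
value 1: 7 assignments
value 0: 9 assignments
So 4 of the 25 assignments meet the threshold.

4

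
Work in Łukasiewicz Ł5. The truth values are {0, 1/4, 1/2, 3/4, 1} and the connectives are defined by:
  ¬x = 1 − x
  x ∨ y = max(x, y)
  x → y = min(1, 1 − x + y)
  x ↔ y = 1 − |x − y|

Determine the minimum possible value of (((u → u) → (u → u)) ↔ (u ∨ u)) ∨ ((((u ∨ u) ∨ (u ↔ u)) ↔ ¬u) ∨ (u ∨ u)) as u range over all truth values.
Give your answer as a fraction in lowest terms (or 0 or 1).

1/2

Take u = 1/2:
u → u = 1/2 → 1/2 = 1
u → u = 1/2 → 1/2 = 1
(u → u) → (u → u) = 1 → 1 = 1
u ∨ u = 1/2 ∨ 1/2 = 1/2
((u → u) → (u → u)) ↔ (u ∨ u) = 1 ↔ 1/2 = 1/2
u ∨ u = 1/2 ∨ 1/2 = 1/2
u ↔ u = 1/2 ↔ 1/2 = 1
(u ∨ u) ∨ (u ↔ u) = 1/2 ∨ 1 = 1
¬u = ¬1/2 = 1/2
((u ∨ u) ∨ (u ↔ u)) ↔ ¬u = 1 ↔ 1/2 = 1/2
u ∨ u = 1/2 ∨ 1/2 = 1/2
(((u ∨ u) ∨ (u ↔ u)) ↔ ¬u) ∨ (u ∨ u) = 1/2 ∨ 1/2 = 1/2
(((u → u) → (u → u)) ↔ (u ∨ u)) ∨ ((((u ∨ u) ∨ (u ↔ u)) ↔ ¬u) ∨ (u ∨ u)) = 1/2 ∨ 1/2 = 1/2
No assignment yields a value below 1/2, so this is the minimum.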